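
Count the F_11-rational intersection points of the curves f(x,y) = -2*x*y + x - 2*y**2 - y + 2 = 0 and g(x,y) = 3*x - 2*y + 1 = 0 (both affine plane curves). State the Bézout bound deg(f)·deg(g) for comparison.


Common zeros: {(1, 2), (5, 8)}; count = 2; Bézout bound = 2.

deg(f) = 2, deg(g) = 1, so Bézout bound = 2.
Scan x ∈ F_11. For each x, list the y ∈ F_11 with f(x, y) ≡ 0 and those with g(x, y) ≡ 0 (mod 11); the common zeros in that column are the intersection.
  x = 0: f ≡ 0 at y ∈ ∅; g ≡ 0 at y ∈ {6}; common: ∅.
  x = 1: f ≡ 0 at y ∈ {2}; g ≡ 0 at y ∈ {2}; common: {2}.
  x = 2: f ≡ 0 at y ∈ ∅; g ≡ 0 at y ∈ {9}; common: ∅.
  x = 3: f ≡ 0 at y ∈ {4, 9}; g ≡ 0 at y ∈ {5}; common: ∅.
  x = 4: f ≡ 0 at y ∈ ∅; g ≡ 0 at y ∈ {1}; common: ∅.
  x = 5: f ≡ 0 at y ∈ {3, 8}; g ≡ 0 at y ∈ {8}; common: {8}.
  x = 6: f ≡ 0 at y ∈ ∅; g ≡ 0 at y ∈ {4}; common: ∅.
  x = 7: f ≡ 0 at y ∈ {10}; g ≡ 0 at y ∈ {0}; common: ∅.
  x = 8: f ≡ 0 at y ∈ ∅; g ≡ 0 at y ∈ {7}; common: ∅.
  x = 9: f ≡ 0 at y ∈ {0, 7}; g ≡ 0 at y ∈ {3}; common: ∅.
  x = 10: f ≡ 0 at y ∈ {1, 5}; g ≡ 0 at y ∈ {10}; common: ∅.
Collecting: common zeros = {(1, 2), (5, 8)}, so the count is 2.
Comparison with the Bézout bound: 2 ≤ 2 = deg(f)·deg(g), as expected for curves with no common component (the bound is attained).


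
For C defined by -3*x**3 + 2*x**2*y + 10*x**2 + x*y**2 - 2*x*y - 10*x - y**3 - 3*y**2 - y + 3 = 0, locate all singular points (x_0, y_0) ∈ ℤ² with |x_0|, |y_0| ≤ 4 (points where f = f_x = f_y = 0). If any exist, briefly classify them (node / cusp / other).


Singular points: {(1, -1)}; classification: node.

Compute partial derivatives:
  f_x = -9*x**2 + 4*x*y + 20*x + y**2 - 2*y - 10.
  f_y = 2*x**2 + 2*x*y - 2*x - 3*y**2 - 6*y - 1.
Scan x_0 ∈ {−4, ..., 4}. For each x_0, f_y(x_0, y) is a polynomial in y; find its integer roots y ∈ {−4, ..., 4}, then test f_x and f at those candidates.
  x = -4: f_y(-4, y) = -3*y**2 - 14*y + 39; no integer root y with |y| ≤ 4.
  x = -3: f_y(-3, y) = -3*y**2 - 12*y + 23; no integer root y with |y| ≤ 4.
  x = -2: f_y(-2, y) = -3*y**2 - 10*y + 11; no integer root y with |y| ≤ 4.
  x = -1: f_y(-1, y) = -3*y**2 - 8*y + 3; vanishes at y ∈ {-3}. (-1, -3): f_x = -12 ≠ 0.
  x = 0: f_y(0, y) = -3*y**2 - 6*y - 1; no integer root y with |y| ≤ 4.
  x = 1: f_y(1, y) = -3*y**2 - 4*y - 1; vanishes at y ∈ {-1}. (1, -1): f_x = 0, f = 0 — SINGULAR.
  x = 2: f_y(2, y) = -3*y**2 - 2*y + 3; no integer root y with |y| ≤ 4.
  x = 3: f_y(3, y) = 11 - 3*y**2; no integer root y with |y| ≤ 4.
  x = 4: f_y(4, y) = -3*y**2 + 2*y + 23; no integer root y with |y| ≤ 4.
Only singular point on the grid: (1, -1).
Classify: substitute x = 1 + u, y = -1 + v and expand: f = -3*u**3 + 2*u**2*v - u**2 + u*v**2 - v**3 + v**2.
No constant or linear terms (consistent with a singular point). Quadratic part: -u**2 + v**2. Cubic part: -3*u**3 + 2*u**2*v + u*v**2 - v**3.
The quadratic part v**2 - u**2 = (v − u)(v + u) splits into two distinct linear factors, so there are two distinct tangent lines y − -1 = ±(x − 1) — this is a node (ordinary double point).
Classification: node.


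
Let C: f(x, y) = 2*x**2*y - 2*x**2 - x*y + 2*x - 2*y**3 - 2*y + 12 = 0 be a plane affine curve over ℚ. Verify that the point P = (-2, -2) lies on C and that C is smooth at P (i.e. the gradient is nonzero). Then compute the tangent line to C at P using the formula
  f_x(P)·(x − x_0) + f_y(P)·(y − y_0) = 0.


Tangent line at P: 28*x - 16*y + 24 = 0.

Step 1: f(-2, -2) = 0, so P lies on C.
Step 2: partial derivatives
  f_x(x, y) = 4*x*y - 4*x - y + 2, f_y(x, y) = 2*x**2 - x - 6*y**2 - 2.
  f_x(P) = 28, f_y(P) = -16 (gradient nonzero, so P is smooth).
Step 3: tangent line at P: 28·(x − -2) + -16·(y − -2) = 0.
Expanding: 28*x - 16*y + 24 = 0.


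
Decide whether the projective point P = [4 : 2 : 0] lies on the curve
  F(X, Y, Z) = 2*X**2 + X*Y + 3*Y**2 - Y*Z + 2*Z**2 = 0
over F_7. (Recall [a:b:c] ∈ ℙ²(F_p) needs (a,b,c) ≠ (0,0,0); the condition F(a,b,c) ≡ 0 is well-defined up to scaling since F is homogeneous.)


F(4,2,0) ≡ 3 (mod 7); P is NOT on the curve.

Evaluate F(4, 2, 0) term-by-term (mod 7).
  2*X**2 ↦ 2·16·1·1 = 32
  X*Y ↦ 1·4·2·1 = 8
  3*Y**2 ↦ 3·1·4·1 = 12
  -Y*Z ↦ -1·1·2·0 = 0
  2*Z**2 ↦ 2·1·1·0 = 0
Sum: F(4, 2, 0) = (32) + (8) + (12) + (0) + (0) = 52.
Reducing mod 7: 52 ≡ 3 (mod 7).
Since F(a, b, c) ≡ 3 ≠ 0 (mod 7), P does NOT lie on the curve.


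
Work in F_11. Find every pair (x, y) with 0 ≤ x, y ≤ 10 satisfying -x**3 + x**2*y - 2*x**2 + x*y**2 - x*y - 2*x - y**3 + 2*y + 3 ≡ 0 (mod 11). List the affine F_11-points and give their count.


Affine F_11-points: {(1, 1), (2, 4), (3, 9), (4, 10), (5, 8), (5, 9), (5, 10), (6, 0), (8, 7), (10, 2), (10, 9), (10, 10)}; count = 12.

For each of the 121 pairs (x, y) ∈ F_11², evaluate f(x, y) mod 11. Record the zeros.
  x = 0: [0↦3, 1↦4, 2↦10, 3↦4, 4↦2, 5↦9, 6↦8, 7↦4, 8↦2, 9↦7, 10↦2]  zeros at y ∈ ∅
  x = 1: [0↦9, 1↦0, 2↦9, 3↦8, 4↦2, 5↦7, 6↦6, 7↦4, 8↦6, 9↦6, 10↦9]  zeros at y ∈ {1}
  x = 2: [0↦5, 1↦10, 2↦2, 3↦8, 4↦0, 5↦5, 6↦6, 7↦8, 8↦5, 9↦2, 10↦4]  zeros at y ∈ {4}
  x = 3: [0↦7, 1↦6, 2↦5, 3↦9, 4↦1, 5↦8, 6↦2, 7↦10, 8↦4, 9↦0, 10↦3]  zeros at y ∈ {9}
  x = 4: [0↦9, 1↦4, 2↦1, 3↦5, 4↦10, 5↦10, 6↦10, 7↦4, 8↦8, 9↦5, 10↦0]  zeros at y ∈ {10}
  x = 5: [0↦5, 1↦9, 2↦6, 3↦1, 4↦10, 5↦5, 6↦2, 7↦6, 8↦0, 9↦0, 10↦0]  zeros at y ∈ {8, 9, 10}
  x = 6: [0↦0, 1↦4, 2↦3, 3↦2, 4↦6, 5↦9, 6↦5, 7↦10, 8↦7, 9↦1, 10↦8]  zeros at y ∈ {0}
  x = 7: [0↦10, 1↦5, 2↦8, 3↦2, 4↦3, 5↦5, 6↦2, 7↦10, 8↦1, 9↦2, 10↦7]  zeros at y ∈ ∅
  x = 8: [0↦7, 1↦6, 2↦4, 3↦6, 4↦6, 5↦9, 6↦9, 7↦0, 8↦9, 9↦8, 10↦2]  zeros at y ∈ {7}
  x = 9: [0↦7, 1↦1, 2↦7, 3↦8, 4↦9, 5↦4, 6↦9, 7↦7, 8↦3, 9↦2, 10↦9]  zeros at y ∈ ∅
  x = 10: [0↦4, 1↦6, 2↦0, 3↦2, 4↦6, 5↦6, 6↦7, 7↦3, 8↦10, 9↦0, 10↦0]  zeros at y ∈ {2, 9, 10}
Collecting zeros: affine points = {(1, 1), (2, 4), (3, 9), (4, 10), (5, 8), (5, 9), (5, 10), (6, 0), (8, 7), (10, 2), (10, 9), (10, 10)}.
Total count |C(F_11)_aff| = 12.


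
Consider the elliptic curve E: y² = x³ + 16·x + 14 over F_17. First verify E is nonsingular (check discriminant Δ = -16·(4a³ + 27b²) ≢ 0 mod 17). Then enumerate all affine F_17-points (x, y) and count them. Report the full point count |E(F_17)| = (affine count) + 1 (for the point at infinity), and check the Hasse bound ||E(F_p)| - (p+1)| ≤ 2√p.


Affine points = {(3, 2), (3, 15), (5, 7), (5, 10), (8, 5), (8, 12), (10, 1), (10, 16), (11, 5), (11, 12), (12, 8), (12, 9), (15, 5), (15, 12)}; affine count = 14; |E(F_17)| = 15.

Discriminant check: Δ ∝ 4a³ + 27b² = 4·16³ + 27·14² = 4·4096 + 27·196 ≡ 1 (mod 17). Nonzero ⇒ E is nonsingular.
For each x ∈ F_17, compute rhs = x³ + 16·x + 14 mod 17, then count y ∈ F_17 with y² ≡ rhs.
  x = 0: rhs = 14, matching y values: none (0 points).
  x = 1: rhs = 14, matching y values: none (0 points).
  x = 2: rhs = 3, matching y values: none (0 points).
  x = 3: rhs = 4, matching y values: 2, 15 (2 points).
  x = 4: rhs = 6, matching y values: none (0 points).
  x = 5: rhs = 15, matching y values: 7, 10 (2 points).
  x = 6: rhs = 3, matching y values: none (0 points).
  x = 7: rhs = 10, matching y values: none (0 points).
  x = 8: rhs = 8, matching y values: 5, 12 (2 points).
  x = 9: rhs = 3, matching y values: none (0 points).
  x = 10: rhs = 1, matching y values: 1, 16 (2 points).
  x = 11: rhs = 8, matching y values: 5, 12 (2 points).
  x = 12: rhs = 13, matching y values: 8, 9 (2 points).
  x = 13: rhs = 5, matching y values: none (0 points).
  x = 14: rhs = 7, matching y values: none (0 points).
  x = 15: rhs = 8, matching y values: 5, 12 (2 points).
  x = 16: rhs = 14, matching y values: none (0 points).
Total affine count: 14.
Full point count |E(F_17)| = 14 + 1 = 15.
Hasse bound: |15 − (17+1)| = |-3| = 3 ≤ 2√17 ≈ 8.2462 ✓.


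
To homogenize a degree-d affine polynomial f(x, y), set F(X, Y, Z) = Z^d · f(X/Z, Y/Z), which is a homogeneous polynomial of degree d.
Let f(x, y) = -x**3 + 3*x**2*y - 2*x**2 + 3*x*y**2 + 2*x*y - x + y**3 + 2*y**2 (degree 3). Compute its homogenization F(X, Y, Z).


F(X, Y, Z) = -X**3 + 3*X**2*Y - 2*X**2*Z + 3*X*Y**2 + 2*X*Y*Z - X*Z**2 + Y**3 + 2*Y**2*Z

deg(f) = 3.
Substitute x = X/Z, y = Y/Z into f, then multiply by Z^3.
  monomial -1·x^3·y^0 ↦ -1·X^3·Y^0·Z^0.
  monomial 3·x^2·y^1 ↦ 3·X^2·Y^1·Z^0.
  monomial -2·x^2·y^0 ↦ -2·X^2·Y^0·Z^1.
  monomial 3·x^1·y^2 ↦ 3·X^1·Y^2·Z^0.
  monomial 2·x^1·y^1 ↦ 2·X^1·Y^1·Z^1.
  monomial -1·x^1·y^0 ↦ -1·X^1·Y^0·Z^2.
  monomial 1·x^0·y^3 ↦ 1·X^0·Y^3·Z^0.
  monomial 2·x^0·y^2 ↦ 2·X^0·Y^2·Z^1.
Collecting: F(X, Y, Z) = -X**3 + 3*X**2*Y - 2*X**2*Z + 3*X*Y**2 + 2*X*Y*Z - X*Z**2 + Y**3 + 2*Y**2*Z.


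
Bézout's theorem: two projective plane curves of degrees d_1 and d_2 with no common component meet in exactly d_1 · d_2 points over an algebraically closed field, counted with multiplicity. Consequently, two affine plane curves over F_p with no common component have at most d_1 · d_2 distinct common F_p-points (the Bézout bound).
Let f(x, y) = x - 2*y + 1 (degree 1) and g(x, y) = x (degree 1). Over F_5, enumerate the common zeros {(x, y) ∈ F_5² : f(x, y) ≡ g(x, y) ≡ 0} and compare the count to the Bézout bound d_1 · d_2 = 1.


Common zeros: {(0, 3)}; count = 1; Bézout bound = 1.

deg(f) = 1, deg(g) = 1, so Bézout bound = 1.
Scan x ∈ F_5. For each x, list the y ∈ F_5 with f(x, y) ≡ 0 and those with g(x, y) ≡ 0 (mod 5); the common zeros in that column are the intersection.
  x = 0: f ≡ 0 at y ∈ {3}; g ≡ 0 at y ∈ {0, 1, 2, 3, 4}; common: {3}.
  x = 1: f ≡ 0 at y ∈ {1}; g ≡ 0 at y ∈ ∅; common: ∅.
  x = 2: f ≡ 0 at y ∈ {4}; g ≡ 0 at y ∈ ∅; common: ∅.
  x = 3: f ≡ 0 at y ∈ {2}; g ≡ 0 at y ∈ ∅; common: ∅.
  x = 4: f ≡ 0 at y ∈ {0}; g ≡ 0 at y ∈ ∅; common: ∅.
Collecting: common zeros = {(0, 3)}, so the count is 1.
Comparison with the Bézout bound: 1 ≤ 1 = deg(f)·deg(g), as expected for curves with no common component (the bound is attained).


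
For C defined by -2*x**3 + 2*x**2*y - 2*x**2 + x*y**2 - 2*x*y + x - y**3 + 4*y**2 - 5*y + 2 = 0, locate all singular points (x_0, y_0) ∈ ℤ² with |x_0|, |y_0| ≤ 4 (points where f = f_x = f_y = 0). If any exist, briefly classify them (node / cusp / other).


Singular points: {(0, 1)}; classification: cusp.

Compute partial derivatives:
  f_x = -6*x**2 + 4*x*y - 4*x + y**2 - 2*y + 1.
  f_y = 2*x**2 + 2*x*y - 2*x - 3*y**2 + 8*y - 5.
Scan x_0 ∈ {−4, ..., 4}. For each x_0, f_y(x_0, y) is a polynomial in y; find its integer roots y ∈ {−4, ..., 4}, then test f_x and f at those candidates.
  x = -4: f_y(-4, y) = 35 - 3*y**2; no integer root y with |y| ≤ 4.
  x = -3: f_y(-3, y) = -3*y**2 + 2*y + 19; no integer root y with |y| ≤ 4.
  x = -2: f_y(-2, y) = -3*y**2 + 4*y + 7; vanishes at y ∈ {-1}. (-2, -1): f_x = -4 ≠ 0.
  x = -1: f_y(-1, y) = -3*y**2 + 6*y - 1; no integer root y with |y| ≤ 4.
  x = 0: f_y(0, y) = -3*y**2 + 8*y - 5; vanishes at y ∈ {1}. (0, 1): f_x = 0, f = 0 — SINGULAR.
  x = 1: f_y(1, y) = -3*y**2 + 10*y - 5; no integer root y with |y| ≤ 4.
  x = 2: f_y(2, y) = -3*y**2 + 12*y - 1; no integer root y with |y| ≤ 4.
  x = 3: f_y(3, y) = -3*y**2 + 14*y + 7; no integer root y with |y| ≤ 4.
  x = 4: f_y(4, y) = -3*y**2 + 16*y + 19; vanishes at y ∈ {-1}. (4, -1): f_x = -124 ≠ 0.
Only singular point on the grid: (0, 1).
Classify: substitute x = 0 + u, y = 1 + v and expand: f = -2*u**3 + 2*u**2*v + u*v**2 - v**3 + v**2.
No constant or linear terms (consistent with a singular point). Quadratic part: v**2. Cubic part: -2*u**3 + 2*u**2*v + u*v**2 - v**3.
The quadratic part v**2 is a perfect square, so there is a single (double) tangent line v = 0, i.e. y = 1. Restricting the cubic part to that line (v = 0) leaves -2*u**3 ≠ 0, so f is not divisible by v and the branch is v² ≈ 2*u**3 to lowest order — this is a cusp.
Classification: cusp.


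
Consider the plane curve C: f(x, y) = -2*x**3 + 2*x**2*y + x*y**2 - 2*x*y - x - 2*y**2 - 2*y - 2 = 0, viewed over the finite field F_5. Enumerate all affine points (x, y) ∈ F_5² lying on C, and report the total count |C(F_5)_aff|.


Affine F_5-points: {(1, 0), (1, 3), (2, 0), (3, 2), (3, 3), (4, 1), (4, 3)}; count = 7.

For each of the 25 pairs (x, y) ∈ F_5², evaluate f(x, y) mod 5. Record the zeros.
  x = 0: [0↦3, 1↦4, 2↦1, 3↦4, 4↦3]  zeros at y ∈ ∅
  x = 1: [0↦0, 1↦2, 2↦2, 3↦0, 4↦1]  zeros at y ∈ {0, 3}
  x = 2: [0↦0, 1↦2, 2↦4, 3↦1, 4↦3]  zeros at y ∈ {0}
  x = 3: [0↦1, 1↦2, 2↦0, 3↦0, 4↦2]  zeros at y ∈ {2, 3}
  x = 4: [0↦1, 1↦0, 2↦3, 3↦0, 4↦1]  zeros at y ∈ {1, 3}
Collecting zeros: affine points = {(1, 0), (1, 3), (2, 0), (3, 2), (3, 3), (4, 1), (4, 3)}.
Total count |C(F_5)_aff| = 7.


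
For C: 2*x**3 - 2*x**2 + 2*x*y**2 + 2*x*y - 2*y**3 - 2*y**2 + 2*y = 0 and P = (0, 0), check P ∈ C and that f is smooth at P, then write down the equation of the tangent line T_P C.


Tangent line at P: 2*y = 0.

Step 1: f(0, 0) = 0, so P lies on C.
Step 2: partial derivatives
  f_x(x, y) = 6*x**2 - 4*x + 2*y**2 + 2*y, f_y(x, y) = 4*x*y + 2*x - 6*y**2 - 4*y + 2.
  f_x(P) = 0, f_y(P) = 2 (gradient nonzero, so P is smooth).
Step 3: tangent line at P: 0·(x − 0) + 2·(y − 0) = 0.
Expanding: 2*y = 0.


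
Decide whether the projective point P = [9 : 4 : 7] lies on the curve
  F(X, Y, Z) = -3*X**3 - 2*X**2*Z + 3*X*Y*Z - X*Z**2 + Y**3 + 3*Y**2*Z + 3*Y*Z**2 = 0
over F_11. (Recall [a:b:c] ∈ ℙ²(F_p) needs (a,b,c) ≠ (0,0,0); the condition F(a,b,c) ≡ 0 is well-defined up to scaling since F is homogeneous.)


F(9,4,7) ≡ 6 (mod 11); P is NOT on the curve.

Evaluate F(9, 4, 7) term-by-term (mod 11).
  -3*X**3 ↦ -3·729·1·1 = -2187
  -2*X**2*Z ↦ -2·81·1·7 = -1134
  3*X*Y*Z ↦ 3·9·4·7 = 756
  -X*Z**2 ↦ -1·9·1·49 = -441
  Y**3 ↦ 1·1·64·1 = 64
  3*Y**2*Z ↦ 3·1·16·7 = 336
  3*Y*Z**2 ↦ 3·1·4·49 = 588
Sum: F(9, 4, 7) = (-2187) + (-1134) + (756) + (-441) + (64) + (336) + (588) = -2018.
Reducing mod 11: -2018 ≡ 6 (mod 11).
Since F(a, b, c) ≡ 6 ≠ 0 (mod 11), P does NOT lie on the curve.


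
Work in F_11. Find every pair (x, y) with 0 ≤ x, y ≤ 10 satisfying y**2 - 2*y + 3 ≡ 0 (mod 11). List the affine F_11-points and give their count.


Affine F_11-points: {(0, 4), (0, 9), (1, 4), (1, 9), (2, 4), (2, 9), (3, 4), (3, 9), (4, 4), (4, 9), (5, 4), (5, 9), (6, 4), (6, 9), (7, 4), (7, 9), (8, 4), (8, 9), (9, 4), (9, 9), (10, 4), (10, 9)}; count = 22.

For each of the 121 pairs (x, y) ∈ F_11², evaluate f(x, y) mod 11. Record the zeros.
  x = 0: [0↦3, 1↦2, 2↦3, 3↦6, 4↦0, 5↦7, 6↦5, 7↦5, 8↦7, 9↦0, 10↦6]  zeros at y ∈ {4, 9}
  x = 1: [0↦3, 1↦2, 2↦3, 3↦6, 4↦0, 5↦7, 6↦5, 7↦5, 8↦7, 9↦0, 10↦6]  zeros at y ∈ {4, 9}
  x = 2: [0↦3, 1↦2, 2↦3, 3↦6, 4↦0, 5↦7, 6↦5, 7↦5, 8↦7, 9↦0, 10↦6]  zeros at y ∈ {4, 9}
  x = 3: [0↦3, 1↦2, 2↦3, 3↦6, 4↦0, 5↦7, 6↦5, 7↦5, 8↦7, 9↦0, 10↦6]  zeros at y ∈ {4, 9}
  x = 4: [0↦3, 1↦2, 2↦3, 3↦6, 4↦0, 5↦7, 6↦5, 7↦5, 8↦7, 9↦0, 10↦6]  zeros at y ∈ {4, 9}
  x = 5: [0↦3, 1↦2, 2↦3, 3↦6, 4↦0, 5↦7, 6↦5, 7↦5, 8↦7, 9↦0, 10↦6]  zeros at y ∈ {4, 9}
  x = 6: [0↦3, 1↦2, 2↦3, 3↦6, 4↦0, 5↦7, 6↦5, 7↦5, 8↦7, 9↦0, 10↦6]  zeros at y ∈ {4, 9}
  x = 7: [0↦3, 1↦2, 2↦3, 3↦6, 4↦0, 5↦7, 6↦5, 7↦5, 8↦7, 9↦0, 10↦6]  zeros at y ∈ {4, 9}
  x = 8: [0↦3, 1↦2, 2↦3, 3↦6, 4↦0, 5↦7, 6↦5, 7↦5, 8↦7, 9↦0, 10↦6]  zeros at y ∈ {4, 9}
  x = 9: [0↦3, 1↦2, 2↦3, 3↦6, 4↦0, 5↦7, 6↦5, 7↦5, 8↦7, 9↦0, 10↦6]  zeros at y ∈ {4, 9}
  x = 10: [0↦3, 1↦2, 2↦3, 3↦6, 4↦0, 5↦7, 6↦5, 7↦5, 8↦7, 9↦0, 10↦6]  zeros at y ∈ {4, 9}
Collecting zeros: affine points = {(0, 4), (0, 9), (1, 4), (1, 9), (2, 4), (2, 9), (3, 4), (3, 9), (4, 4), (4, 9), (5, 4), (5, 9), (6, 4), (6, 9), (7, 4), (7, 9), (8, 4), (8, 9), (9, 4), (9, 9), (10, 4), (10, 9)}.
Total count |C(F_11)_aff| = 22.


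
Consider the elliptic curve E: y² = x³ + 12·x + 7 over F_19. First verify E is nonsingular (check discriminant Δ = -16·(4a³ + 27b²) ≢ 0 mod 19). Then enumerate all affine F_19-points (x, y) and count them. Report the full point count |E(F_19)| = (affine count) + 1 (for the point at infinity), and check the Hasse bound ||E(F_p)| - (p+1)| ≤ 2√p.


Affine points = {(0, 8), (0, 11), (1, 1), (1, 18), (2, 1), (2, 18), (4, 9), (4, 10), (7, 4), (7, 15), (8, 8), (8, 11), (10, 5), (10, 14), (11, 8), (11, 11), (12, 6), (12, 13), (13, 2), (13, 17), (15, 3), (15, 16), (16, 1), (16, 18)}; affine count = 24; |E(F_19)| = 25.

Discriminant check: Δ ∝ 4a³ + 27b² = 4·12³ + 27·7² = 4·1728 + 27·49 ≡ 8 (mod 19). Nonzero ⇒ E is nonsingular.
For each x ∈ F_19, compute rhs = x³ + 12·x + 7 mod 19, then count y ∈ F_19 with y² ≡ rhs.
  x = 0: rhs = 7, matching y values: 8, 11 (2 points).
  x = 1: rhs = 1, matching y values: 1, 18 (2 points).
  x = 2: rhs = 1, matching y values: 1, 18 (2 points).
  x = 3: rhs = 13, matching y values: none (0 points).
  x = 4: rhs = 5, matching y values: 9, 10 (2 points).
  x = 5: rhs = 2, matching y values: none (0 points).
  x = 6: rhs = 10, matching y values: none (0 points).
  x = 7: rhs = 16, matching y values: 4, 15 (2 points).
  x = 8: rhs = 7, matching y values: 8, 11 (2 points).
  x = 9: rhs = 8, matching y values: none (0 points).
  x = 10: rhs = 6, matching y values: 5, 14 (2 points).
  x = 11: rhs = 7, matching y values: 8, 11 (2 points).
  x = 12: rhs = 17, matching y values: 6, 13 (2 points).
  x = 13: rhs = 4, matching y values: 2, 17 (2 points).
  x = 14: rhs = 12, matching y values: none (0 points).
  x = 15: rhs = 9, matching y values: 3, 16 (2 points).
  x = 16: rhs = 1, matching y values: 1, 18 (2 points).
  x = 17: rhs = 13, matching y values: none (0 points).
  x = 18: rhs = 13, matching y values: none (0 points).
Total affine count: 24.
Full point count |E(F_19)| = 24 + 1 = 25.
Hasse bound: |25 − (19+1)| = |5| = 5 ≤ 2√19 ≈ 8.7178 ✓.


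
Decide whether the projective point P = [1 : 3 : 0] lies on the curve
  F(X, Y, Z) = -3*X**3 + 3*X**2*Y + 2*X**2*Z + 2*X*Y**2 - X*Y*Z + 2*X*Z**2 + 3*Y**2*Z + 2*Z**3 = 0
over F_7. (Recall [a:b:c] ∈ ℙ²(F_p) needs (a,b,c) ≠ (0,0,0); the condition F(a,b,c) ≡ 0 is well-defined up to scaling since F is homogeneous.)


F(1,3,0) ≡ 3 (mod 7); P is NOT on the curve.

Evaluate F(1, 3, 0) term-by-term (mod 7).
  -3*X**3 ↦ -3·1·1·1 = -3
  3*X**2*Y ↦ 3·1·3·1 = 9
  2*X**2*Z ↦ 2·1·1·0 = 0
  2*X*Y**2 ↦ 2·1·9·1 = 18
  -X*Y*Z ↦ -1·1·3·0 = 0
  2*X*Z**2 ↦ 2·1·1·0 = 0
  3*Y**2*Z ↦ 3·1·9·0 = 0
  2*Z**3 ↦ 2·1·1·0 = 0
Sum: F(1, 3, 0) = (-3) + (9) + (0) + (18) + (0) + (0) + (0) + (0) = 24.
Reducing mod 7: 24 ≡ 3 (mod 7).
Since F(a, b, c) ≡ 3 ≠ 0 (mod 7), P does NOT lie on the curve.


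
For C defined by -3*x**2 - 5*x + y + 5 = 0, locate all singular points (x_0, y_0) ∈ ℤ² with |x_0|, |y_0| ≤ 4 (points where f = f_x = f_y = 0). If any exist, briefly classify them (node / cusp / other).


No singular points in the scanned grid; C is smooth there.

Compute partial derivatives:
  f_x = -6*x - 5.
  f_y = 1.
f_y = 1 is a nonzero constant, so f_y never vanishes: no point (x, y) can satisfy f = f_x = f_y = 0. In particular no (x, y) ∈ {−4, ..., 4}² is singular; the curve is smooth.


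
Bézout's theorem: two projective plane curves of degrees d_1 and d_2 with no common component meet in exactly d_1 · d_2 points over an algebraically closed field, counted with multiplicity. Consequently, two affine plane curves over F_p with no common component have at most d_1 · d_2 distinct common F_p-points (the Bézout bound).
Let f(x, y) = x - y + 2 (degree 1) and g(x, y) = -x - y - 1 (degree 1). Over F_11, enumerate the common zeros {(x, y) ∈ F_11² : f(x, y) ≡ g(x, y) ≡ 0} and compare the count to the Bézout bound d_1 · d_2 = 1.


Common zeros: {(4, 6)}; count = 1; Bézout bound = 1.

deg(f) = 1, deg(g) = 1, so Bézout bound = 1.
Scan x ∈ F_11. For each x, list the y ∈ F_11 with f(x, y) ≡ 0 and those with g(x, y) ≡ 0 (mod 11); the common zeros in that column are the intersection.
  x = 0: f ≡ 0 at y ∈ {2}; g ≡ 0 at y ∈ {10}; common: ∅.
  x = 1: f ≡ 0 at y ∈ {3}; g ≡ 0 at y ∈ {9}; common: ∅.
  x = 2: f ≡ 0 at y ∈ {4}; g ≡ 0 at y ∈ {8}; common: ∅.
  x = 3: f ≡ 0 at y ∈ {5}; g ≡ 0 at y ∈ {7}; common: ∅.
  x = 4: f ≡ 0 at y ∈ {6}; g ≡ 0 at y ∈ {6}; common: {6}.
  x = 5: f ≡ 0 at y ∈ {7}; g ≡ 0 at y ∈ {5}; common: ∅.
  x = 6: f ≡ 0 at y ∈ {8}; g ≡ 0 at y ∈ {4}; common: ∅.
  x = 7: f ≡ 0 at y ∈ {9}; g ≡ 0 at y ∈ {3}; common: ∅.
  x = 8: f ≡ 0 at y ∈ {10}; g ≡ 0 at y ∈ {2}; common: ∅.
  x = 9: f ≡ 0 at y ∈ {0}; g ≡ 0 at y ∈ {1}; common: ∅.
  x = 10: f ≡ 0 at y ∈ {1}; g ≡ 0 at y ∈ {0}; common: ∅.
Collecting: common zeros = {(4, 6)}, so the count is 1.
Comparison with the Bézout bound: 1 ≤ 1 = deg(f)·deg(g), as expected for curves with no common component (the bound is attained).


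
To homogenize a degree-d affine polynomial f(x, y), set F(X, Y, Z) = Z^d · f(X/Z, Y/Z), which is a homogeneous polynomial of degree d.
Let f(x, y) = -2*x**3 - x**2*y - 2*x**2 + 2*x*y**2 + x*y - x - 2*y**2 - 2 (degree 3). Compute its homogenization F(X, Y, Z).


F(X, Y, Z) = -2*X**3 - X**2*Y - 2*X**2*Z + 2*X*Y**2 + X*Y*Z - X*Z**2 - 2*Y**2*Z - 2*Z**3

deg(f) = 3.
Substitute x = X/Z, y = Y/Z into f, then multiply by Z^3.
  monomial -2·x^3·y^0 ↦ -2·X^3·Y^0·Z^0.
  monomial -1·x^2·y^1 ↦ -1·X^2·Y^1·Z^0.
  monomial -2·x^2·y^0 ↦ -2·X^2·Y^0·Z^1.
  monomial 2·x^1·y^2 ↦ 2·X^1·Y^2·Z^0.
  monomial 1·x^1·y^1 ↦ 1·X^1·Y^1·Z^1.
  monomial -1·x^1·y^0 ↦ -1·X^1·Y^0·Z^2.
  monomial -2·x^0·y^2 ↦ -2·X^0·Y^2·Z^1.
  monomial -2·x^0·y^0 ↦ -2·X^0·Y^0·Z^3.
Collecting: F(X, Y, Z) = -2*X**3 - X**2*Y - 2*X**2*Z + 2*X*Y**2 + X*Y*Z - X*Z**2 - 2*Y**2*Z - 2*Z**3.


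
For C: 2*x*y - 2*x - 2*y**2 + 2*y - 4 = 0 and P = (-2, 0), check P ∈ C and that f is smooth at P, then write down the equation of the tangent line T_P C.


Tangent line at P: -2*x - 2*y - 4 = 0.

Step 1: f(-2, 0) = 0, so P lies on C.
Step 2: partial derivatives
  f_x(x, y) = 2*y - 2, f_y(x, y) = 2*x - 4*y + 2.
  f_x(P) = -2, f_y(P) = -2 (gradient nonzero, so P is smooth).
Step 3: tangent line at P: -2·(x − -2) + -2·(y − 0) = 0.
Expanding: -2*x - 2*y - 4 = 0.


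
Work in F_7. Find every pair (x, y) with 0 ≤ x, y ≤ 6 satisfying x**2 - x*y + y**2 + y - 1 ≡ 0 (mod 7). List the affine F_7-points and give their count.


Affine F_7-points: {(1, 0), (3, 1), (5, 1), (5, 3), (6, 0), (6, 5)}; count = 6.

For each of the 49 pairs (x, y) ∈ F_7², evaluate f(x, y) mod 7. Record the zeros.
  x = 0: [0↦6, 1↦1, 2↦5, 3↦4, 4↦5, 5↦1, 6↦6]  zeros at y ∈ ∅
  x = 1: [0↦0, 1↦1, 2↦4, 3↦2, 4↦2, 5↦4, 6↦1]  zeros at y ∈ {0}
  x = 2: [0↦3, 1↦3, 2↦5, 3↦2, 4↦1, 5↦2, 6↦5]  zeros at y ∈ ∅
  x = 3: [0↦1, 1↦0, 2↦1, 3↦4, 4↦2, 5↦2, 6↦4]  zeros at y ∈ {1}
  x = 4: [0↦1, 1↦6, 2↦6, 3↦1, 4↦5, 5↦4, 6↦5]  zeros at y ∈ ∅
  x = 5: [0↦3, 1↦0, 2↦6, 3↦0, 4↦3, 5↦1, 6↦1]  zeros at y ∈ {1, 3}
  x = 6: [0↦0, 1↦3, 2↦1, 3↦1, 4↦3, 5↦0, 6↦6]  zeros at y ∈ {0, 5}
Collecting zeros: affine points = {(1, 0), (3, 1), (5, 1), (5, 3), (6, 0), (6, 5)}.
Total count |C(F_7)_aff| = 6.


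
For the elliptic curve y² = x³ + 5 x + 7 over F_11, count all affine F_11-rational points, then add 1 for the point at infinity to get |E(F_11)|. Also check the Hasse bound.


Affine points = {(2, 5), (2, 6), (3, 4), (3, 7), (4, 5), (4, 6), (5, 5), (5, 6), (6, 0), (7, 0), (8, 3), (8, 8), (9, 0), (10, 1), (10, 10)}; affine count = 15; |E(F_11)| = 16.

Discriminant check: Δ ∝ 4a³ + 27b² = 4·5³ + 27·7² = 4·125 + 27·49 ≡ 8 (mod 11). Nonzero ⇒ E is nonsingular.
For each x ∈ F_11, compute rhs = x³ + 5·x + 7 mod 11, then count y ∈ F_11 with y² ≡ rhs.
  x = 0: rhs = 7, matching y values: none (0 points).
  x = 1: rhs = 2, matching y values: none (0 points).
  x = 2: rhs = 3, matching y values: 5, 6 (2 points).
  x = 3: rhs = 5, matching y values: 4, 7 (2 points).
  x = 4: rhs = 3, matching y values: 5, 6 (2 points).
  x = 5: rhs = 3, matching y values: 5, 6 (2 points).
  x = 6: rhs = 0, matching y values: 0 (1 points).
  x = 7: rhs = 0, matching y values: 0 (1 points).
  x = 8: rhs = 9, matching y values: 3, 8 (2 points).
  x = 9: rhs = 0, matching y values: 0 (1 points).
  x = 10: rhs = 1, matching y values: 1, 10 (2 points).
Total affine count: 15.
Full point count |E(F_11)| = 15 + 1 = 16.
Hasse bound: |16 − (11+1)| = |4| = 4 ≤ 2√11 ≈ 6.6332 ✓.


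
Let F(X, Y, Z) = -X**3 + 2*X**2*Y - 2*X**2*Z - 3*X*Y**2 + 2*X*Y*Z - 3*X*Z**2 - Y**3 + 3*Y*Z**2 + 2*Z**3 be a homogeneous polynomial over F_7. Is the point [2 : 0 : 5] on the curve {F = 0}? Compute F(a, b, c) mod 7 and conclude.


F(2,0,5) ≡ 3 (mod 7); P is NOT on the curve.

Evaluate F(2, 0, 5) term-by-term (mod 7).
  -X**3 ↦ -1·8·1·1 = -8
  2*X**2*Y ↦ 2·4·0·1 = 0
  -2*X**2*Z ↦ -2·4·1·5 = -40
  -3*X*Y**2 ↦ -3·2·0·1 = 0
  2*X*Y*Z ↦ 2·2·0·5 = 0
  -3*X*Z**2 ↦ -3·2·1·25 = -150
  -Y**3 ↦ -1·1·0·1 = 0
  3*Y*Z**2 ↦ 3·1·0·25 = 0
  2*Z**3 ↦ 2·1·1·125 = 250
Sum: F(2, 0, 5) = (-8) + (0) + (-40) + (0) + (0) + (-150) + (0) + (0) + (250) = 52.
Reducing mod 7: 52 ≡ 3 (mod 7).
Since F(a, b, c) ≡ 3 ≠ 0 (mod 7), P does NOT lie on the curve.


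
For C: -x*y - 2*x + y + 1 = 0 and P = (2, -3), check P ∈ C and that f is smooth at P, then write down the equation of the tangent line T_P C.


Tangent line at P: x - y - 5 = 0.

Step 1: f(2, -3) = 0, so P lies on C.
Step 2: partial derivatives
  f_x(x, y) = -y - 2, f_y(x, y) = 1 - x.
  f_x(P) = 1, f_y(P) = -1 (gradient nonzero, so P is smooth).
Step 3: tangent line at P: 1·(x − 2) + -1·(y − -3) = 0.
Expanding: x - y - 5 = 0.


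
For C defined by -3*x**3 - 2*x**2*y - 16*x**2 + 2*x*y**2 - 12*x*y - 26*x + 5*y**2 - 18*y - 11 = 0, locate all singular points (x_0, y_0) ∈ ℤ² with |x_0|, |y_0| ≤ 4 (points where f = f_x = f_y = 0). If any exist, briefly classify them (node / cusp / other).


Singular points: {(-2, 1)}; classification: cusp.

Compute partial derivatives:
  f_x = -9*x**2 - 4*x*y - 32*x + 2*y**2 - 12*y - 26.
  f_y = -2*x**2 + 4*x*y - 12*x + 10*y - 18.
Scan x_0 ∈ {−4, ..., 4}. For each x_0, f_y(x_0, y) is a polynomial in y; find its integer roots y ∈ {−4, ..., 4}, then test f_x and f at those candidates.
  x = -4: f_y(-4, y) = -6*y - 2; no integer root y with |y| ≤ 4.
  x = -3: f_y(-3, y) = -2*y; vanishes at y ∈ {0}. (-3, 0): f_x = -11 ≠ 0.
  x = -2: f_y(-2, y) = 2*y - 2; vanishes at y ∈ {1}. (-2, 1): f_x = 0, f = 0 — SINGULAR.
  x = -1: f_y(-1, y) = 6*y - 8; no integer root y with |y| ≤ 4.
  x = 0: f_y(0, y) = 10*y - 18; no integer root y with |y| ≤ 4.
  x = 1: f_y(1, y) = 14*y - 32; no integer root y with |y| ≤ 4.
  x = 2: f_y(2, y) = 18*y - 50; no integer root y with |y| ≤ 4.
  x = 3: f_y(3, y) = 22*y - 72; no integer root y with |y| ≤ 4.
  x = 4: f_y(4, y) = 26*y - 98; no integer root y with |y| ≤ 4.
Only singular point on the grid: (-2, 1).
Classify: substitute x = -2 + u, y = 1 + v and expand: f = -3*u**3 - 2*u**2*v + 2*u*v**2 + v**2.
No constant or linear terms (consistent with a singular point). Quadratic part: v**2. Cubic part: -3*u**3 - 2*u**2*v + 2*u*v**2.
The quadratic part v**2 is a perfect square, so there is a single (double) tangent line v = 0, i.e. y = 1. Restricting the cubic part to that line (v = 0) leaves -3*u**3 ≠ 0, so f is not divisible by v and the branch is v² ≈ 3*u**3 to lowest order — this is a cusp.
Classification: cusp.


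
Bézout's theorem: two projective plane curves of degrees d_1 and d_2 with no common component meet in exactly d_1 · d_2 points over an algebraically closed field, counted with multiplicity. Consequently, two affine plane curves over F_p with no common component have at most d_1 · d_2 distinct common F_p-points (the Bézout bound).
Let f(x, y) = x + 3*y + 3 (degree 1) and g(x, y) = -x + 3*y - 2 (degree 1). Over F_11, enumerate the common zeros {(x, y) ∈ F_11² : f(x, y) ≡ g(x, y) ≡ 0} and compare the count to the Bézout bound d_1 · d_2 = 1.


Common zeros: {(3, 9)}; count = 1; Bézout bound = 1.

deg(f) = 1, deg(g) = 1, so Bézout bound = 1.
Scan x ∈ F_11. For each x, list the y ∈ F_11 with f(x, y) ≡ 0 and those with g(x, y) ≡ 0 (mod 11); the common zeros in that column are the intersection.
  x = 0: f ≡ 0 at y ∈ {10}; g ≡ 0 at y ∈ {8}; common: ∅.
  x = 1: f ≡ 0 at y ∈ {6}; g ≡ 0 at y ∈ {1}; common: ∅.
  x = 2: f ≡ 0 at y ∈ {2}; g ≡ 0 at y ∈ {5}; common: ∅.
  x = 3: f ≡ 0 at y ∈ {9}; g ≡ 0 at y ∈ {9}; common: {9}.
  x = 4: f ≡ 0 at y ∈ {5}; g ≡ 0 at y ∈ {2}; common: ∅.
  x = 5: f ≡ 0 at y ∈ {1}; g ≡ 0 at y ∈ {6}; common: ∅.
  x = 6: f ≡ 0 at y ∈ {8}; g ≡ 0 at y ∈ {10}; common: ∅.
  x = 7: f ≡ 0 at y ∈ {4}; g ≡ 0 at y ∈ {3}; common: ∅.
  x = 8: f ≡ 0 at y ∈ {0}; g ≡ 0 at y ∈ {7}; common: ∅.
  x = 9: f ≡ 0 at y ∈ {7}; g ≡ 0 at y ∈ {0}; common: ∅.
  x = 10: f ≡ 0 at y ∈ {3}; g ≡ 0 at y ∈ {4}; common: ∅.
Collecting: common zeros = {(3, 9)}, so the count is 1.
Comparison with the Bézout bound: 1 ≤ 1 = deg(f)·deg(g), as expected for curves with no common component (the bound is attained).


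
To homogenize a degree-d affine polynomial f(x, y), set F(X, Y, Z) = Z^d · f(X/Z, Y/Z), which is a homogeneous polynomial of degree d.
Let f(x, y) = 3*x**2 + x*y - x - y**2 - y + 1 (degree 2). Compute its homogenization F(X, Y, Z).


F(X, Y, Z) = 3*X**2 + X*Y - X*Z - Y**2 - Y*Z + Z**2

deg(f) = 2.
Substitute x = X/Z, y = Y/Z into f, then multiply by Z^2.
  monomial 3·x^2·y^0 ↦ 3·X^2·Y^0·Z^0.
  monomial 1·x^1·y^1 ↦ 1·X^1·Y^1·Z^0.
  monomial -1·x^1·y^0 ↦ -1·X^1·Y^0·Z^1.
  monomial -1·x^0·y^2 ↦ -1·X^0·Y^2·Z^0.
  monomial -1·x^0·y^1 ↦ -1·X^0·Y^1·Z^1.
  monomial 1·x^0·y^0 ↦ 1·X^0·Y^0·Z^2.
Collecting: F(X, Y, Z) = 3*X**2 + X*Y - X*Z - Y**2 - Y*Z + Z**2.


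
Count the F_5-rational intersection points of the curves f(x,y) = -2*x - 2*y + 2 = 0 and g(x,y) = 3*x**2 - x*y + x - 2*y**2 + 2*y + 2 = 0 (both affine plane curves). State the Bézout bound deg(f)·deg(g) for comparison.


Common zeros: ∅; count = 0; Bézout bound = 2.

deg(f) = 1, deg(g) = 2, so Bézout bound = 2.
Scan x ∈ F_5. For each x, list the y ∈ F_5 with f(x, y) ≡ 0 and those with g(x, y) ≡ 0 (mod 5); the common zeros in that column are the intersection.
  x = 0: f ≡ 0 at y ∈ {1}; g ≡ 0 at y ∈ {3}; common: ∅.
  x = 1: f ≡ 0 at y ∈ {0}; g ≡ 0 at y ∈ {1, 2}; common: ∅.
  x = 2: f ≡ 0 at y ∈ {4}; g ≡ 0 at y ∈ ∅; common: ∅.
  x = 3: f ≡ 0 at y ∈ {3}; g ≡ 0 at y ∈ ∅; common: ∅.
  x = 4: f ≡ 0 at y ∈ {2}; g ≡ 0 at y ∈ {1, 3}; common: ∅.
Collecting: common zeros = ∅, so the count is 0.
Comparison with the Bézout bound: 0 ≤ 2 = deg(f)·deg(g), as expected for curves with no common component (the affine F_5-count falls short of the bound because intersections may lie at infinity, over extension fields, or carry multiplicity).


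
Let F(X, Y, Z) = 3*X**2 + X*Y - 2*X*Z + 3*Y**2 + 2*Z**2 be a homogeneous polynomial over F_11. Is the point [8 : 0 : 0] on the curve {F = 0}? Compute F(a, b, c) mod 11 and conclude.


F(8,0,0) ≡ 5 (mod 11); P is NOT on the curve.

Evaluate F(8, 0, 0) term-by-term (mod 11).
  3*X**2 ↦ 3·64·1·1 = 192
  X*Y ↦ 1·8·0·1 = 0
  -2*X*Z ↦ -2·8·1·0 = 0
  3*Y**2 ↦ 3·1·0·1 = 0
  2*Z**2 ↦ 2·1·1·0 = 0
Sum: F(8, 0, 0) = (192) + (0) + (0) + (0) + (0) = 192.
Reducing mod 11: 192 ≡ 5 (mod 11).
Since F(a, b, c) ≡ 5 ≠ 0 (mod 11), P does NOT lie on the curve.


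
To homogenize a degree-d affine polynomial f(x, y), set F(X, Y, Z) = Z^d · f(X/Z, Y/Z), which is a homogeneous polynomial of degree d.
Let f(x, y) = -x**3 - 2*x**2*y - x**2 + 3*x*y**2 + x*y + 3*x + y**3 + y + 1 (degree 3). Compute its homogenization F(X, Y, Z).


F(X, Y, Z) = -X**3 - 2*X**2*Y - X**2*Z + 3*X*Y**2 + X*Y*Z + 3*X*Z**2 + Y**3 + Y*Z**2 + Z**3

deg(f) = 3.
Substitute x = X/Z, y = Y/Z into f, then multiply by Z^3.
  monomial -1·x^3·y^0 ↦ -1·X^3·Y^0·Z^0.
  monomial -2·x^2·y^1 ↦ -2·X^2·Y^1·Z^0.
  monomial -1·x^2·y^0 ↦ -1·X^2·Y^0·Z^1.
  monomial 3·x^1·y^2 ↦ 3·X^1·Y^2·Z^0.
  monomial 1·x^1·y^1 ↦ 1·X^1·Y^1·Z^1.
  monomial 3·x^1·y^0 ↦ 3·X^1·Y^0·Z^2.
  monomial 1·x^0·y^3 ↦ 1·X^0·Y^3·Z^0.
  monomial 1·x^0·y^1 ↦ 1·X^0·Y^1·Z^2.
  monomial 1·x^0·y^0 ↦ 1·X^0·Y^0·Z^3.
Collecting: F(X, Y, Z) = -X**3 - 2*X**2*Y - X**2*Z + 3*X*Y**2 + X*Y*Z + 3*X*Z**2 + Y**3 + Y*Z**2 + Z**3.


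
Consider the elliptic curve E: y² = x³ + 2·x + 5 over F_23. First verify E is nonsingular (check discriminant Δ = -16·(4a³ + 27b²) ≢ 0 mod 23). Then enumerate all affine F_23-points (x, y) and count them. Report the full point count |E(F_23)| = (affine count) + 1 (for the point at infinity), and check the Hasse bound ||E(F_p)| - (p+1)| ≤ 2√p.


Affine points = {(1, 10), (1, 13), (4, 10), (4, 13), (5, 5), (5, 18), (6, 7), (6, 16), (8, 2), (8, 21), (9, 4), (9, 19), (10, 6), (10, 17), (11, 1), (11, 22), (12, 3), (12, 20), (15, 11), (15, 12), (16, 4), (16, 19), (18, 10), (18, 13), (19, 5), (19, 18), (20, 8), (20, 15), (21, 4), (21, 19), (22, 5), (22, 18)}; affine count = 32; |E(F_23)| = 33.

Discriminant check: Δ ∝ 4a³ + 27b² = 4·2³ + 27·5² = 4·8 + 27·25 ≡ 17 (mod 23). Nonzero ⇒ E is nonsingular.
For each x ∈ F_23, compute rhs = x³ + 2·x + 5 mod 23, then count y ∈ F_23 with y² ≡ rhs.
  x = 0: rhs = 5, matching y values: none (0 points).
  x = 1: rhs = 8, matching y values: 10, 13 (2 points).
  x = 2: rhs = 17, matching y values: none (0 points).
  x = 3: rhs = 15, matching y values: none (0 points).
  x = 4: rhs = 8, matching y values: 10, 13 (2 points).
  x = 5: rhs = 2, matching y values: 5, 18 (2 points).
  x = 6: rhs = 3, matching y values: 7, 16 (2 points).
  x = 7: rhs = 17, matching y values: none (0 points).
  x = 8: rhs = 4, matching y values: 2, 21 (2 points).
  x = 9: rhs = 16, matching y values: 4, 19 (2 points).
  x = 10: rhs = 13, matching y values: 6, 17 (2 points).
  x = 11: rhs = 1, matching y values: 1, 22 (2 points).
  x = 12: rhs = 9, matching y values: 3, 20 (2 points).
  x = 13: rhs = 20, matching y values: none (0 points).
  x = 14: rhs = 17, matching y values: none (0 points).
  x = 15: rhs = 6, matching y values: 11, 12 (2 points).
  x = 16: rhs = 16, matching y values: 4, 19 (2 points).
  x = 17: rhs = 7, matching y values: none (0 points).
  x = 18: rhs = 8, matching y values: 10, 13 (2 points).
  x = 19: rhs = 2, matching y values: 5, 18 (2 points).
  x = 20: rhs = 18, matching y values: 8, 15 (2 points).
  x = 21: rhs = 16, matching y values: 4, 19 (2 points).
  x = 22: rhs = 2, matching y values: 5, 18 (2 points).
Total affine count: 32.
Full point count |E(F_23)| = 32 + 1 = 33.
Hasse bound: |33 − (23+1)| = |9| = 9 ≤ 2√23 ≈ 9.5917 ✓.


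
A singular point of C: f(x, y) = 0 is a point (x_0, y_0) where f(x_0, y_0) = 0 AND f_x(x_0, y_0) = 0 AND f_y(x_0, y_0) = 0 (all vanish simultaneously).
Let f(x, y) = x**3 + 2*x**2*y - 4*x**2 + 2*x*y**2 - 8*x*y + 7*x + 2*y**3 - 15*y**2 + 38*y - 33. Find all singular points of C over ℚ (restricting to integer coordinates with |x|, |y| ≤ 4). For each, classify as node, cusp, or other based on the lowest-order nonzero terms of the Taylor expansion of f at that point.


Singular points: {(-1, 3)}; classification: node.

Compute partial derivatives:
  f_x = 3*x**2 + 4*x*y - 8*x + 2*y**2 - 8*y + 7.
  f_y = 2*x**2 + 4*x*y - 8*x + 6*y**2 - 30*y + 38.
Scan x_0 ∈ {−4, ..., 4}. For each x_0, f_y(x_0, y) is a polynomial in y; find its integer roots y ∈ {−4, ..., 4}, then test f_x and f at those candidates.
  x = -4: f_y(-4, y) = 6*y**2 - 46*y + 102; no integer root y with |y| ≤ 4.
  x = -3: f_y(-3, y) = 6*y**2 - 42*y + 80; no integer root y with |y| ≤ 4.
  x = -2: f_y(-2, y) = 6*y**2 - 38*y + 62; no integer root y with |y| ≤ 4.
  x = -1: f_y(-1, y) = 6*y**2 - 34*y + 48; vanishes at y ∈ {3}. (-1, 3): f_x = 0, f = 0 — SINGULAR.
  x = 0: f_y(0, y) = 6*y**2 - 30*y + 38; no integer root y with |y| ≤ 4.
  x = 1: f_y(1, y) = 6*y**2 - 26*y + 32; no integer root y with |y| ≤ 4.
  x = 2: f_y(2, y) = 6*y**2 - 22*y + 30; no integer root y with |y| ≤ 4.
  x = 3: f_y(3, y) = 6*y**2 - 18*y + 32; no integer root y with |y| ≤ 4.
  x = 4: f_y(4, y) = 6*y**2 - 14*y + 38; no integer root y with |y| ≤ 4.
Only singular point on the grid: (-1, 3).
Classify: substitute x = -1 + u, y = 3 + v and expand: f = u**3 + 2*u**2*v - u**2 + 2*u*v**2 + 2*v**3 + v**2.
No constant or linear terms (consistent with a singular point). Quadratic part: -u**2 + v**2. Cubic part: u**3 + 2*u**2*v + 2*u*v**2 + 2*v**3.
The quadratic part v**2 - u**2 = (v − u)(v + u) splits into two distinct linear factors, so there are two distinct tangent lines y − 3 = ±(x − -1) — this is a node (ordinary double point).
Classification: node.


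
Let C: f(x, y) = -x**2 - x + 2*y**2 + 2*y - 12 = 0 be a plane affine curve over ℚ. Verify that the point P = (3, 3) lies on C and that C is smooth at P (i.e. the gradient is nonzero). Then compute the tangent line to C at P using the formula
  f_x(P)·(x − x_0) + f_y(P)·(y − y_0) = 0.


Tangent line at P: -7*x + 14*y - 21 = 0.

Step 1: f(3, 3) = 0, so P lies on C.
Step 2: partial derivatives
  f_x(x, y) = -2*x - 1, f_y(x, y) = 4*y + 2.
  f_x(P) = -7, f_y(P) = 14 (gradient nonzero, so P is smooth).
Step 3: tangent line at P: -7·(x − 3) + 14·(y − 3) = 0.
Expanding: -7*x + 14*y - 21 = 0.


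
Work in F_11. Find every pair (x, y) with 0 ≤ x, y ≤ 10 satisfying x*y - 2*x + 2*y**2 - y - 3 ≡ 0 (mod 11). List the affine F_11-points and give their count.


Affine F_11-points: {(0, 7), (0, 10), (4, 0), (4, 4), (8, 5), (8, 8), (9, 1), (9, 6), (10, 3), (10, 9)}; count = 10.

For each of the 121 pairs (x, y) ∈ F_11², evaluate f(x, y) mod 11. Record the zeros.
  x = 0: [0↦8, 1↦9, 2↦3, 3↦1, 4↦3, 5↦9, 6↦8, 7↦0, 8↦7, 9↦7, 10↦0]  zeros at y ∈ {7, 10}
  x = 1: [0↦6, 1↦8, 2↦3, 3↦2, 4↦5, 5↦1, 6↦1, 7↦5, 8↦2, 9↦3, 10↦8]  zeros at y ∈ ∅
  x = 2: [0↦4, 1↦7, 2↦3, 3↦3, 4↦7, 5↦4, 6↦5, 7↦10, 8↦8, 9↦10, 10↦5]  zeros at y ∈ ∅
  x = 3: [0↦2, 1↦6, 2↦3, 3↦4, 4↦9, 5↦7, 6↦9, 7↦4, 8↦3, 9↦6, 10↦2]  zeros at y ∈ ∅
  x = 4: [0↦0, 1↦5, 2↦3, 3↦5, 4↦0, 5↦10, 6↦2, 7↦9, 8↦9, 9↦2, 10↦10]  zeros at y ∈ {0, 4}
  x = 5: [0↦9, 1↦4, 2↦3, 3↦6, 4↦2, 5↦2, 6↦6, 7↦3, 8↦4, 9↦9, 10↦7]  zeros at y ∈ ∅
  x = 6: [0↦7, 1↦3, 2↦3, 3↦7, 4↦4, 5↦5, 6↦10, 7↦8, 8↦10, 9↦5, 10↦4]  zeros at y ∈ ∅
  x = 7: [0↦5, 1↦2, 2↦3, 3↦8, 4↦6, 5↦8, 6↦3, 7↦2, 8↦5, 9↦1, 10↦1]  zeros at y ∈ ∅
  x = 8: [0↦3, 1↦1, 2↦3, 3↦9, 4↦8, 5↦0, 6↦7, 7↦7, 8↦0, 9↦8, 10↦9]  zeros at y ∈ {5, 8}
  x = 9: [0↦1, 1↦0, 2↦3, 3↦10, 4↦10, 5↦3, 6↦0, 7↦1, 8↦6, 9↦4, 10↦6]  zeros at y ∈ {1, 6}
  x = 10: [0↦10, 1↦10, 2↦3, 3↦0, 4↦1, 5↦6, 6↦4, 7↦6, 8↦1, 9↦0, 10↦3]  zeros at y ∈ {3, 9}
Collecting zeros: affine points = {(0, 7), (0, 10), (4, 0), (4, 4), (8, 5), (8, 8), (9, 1), (9, 6), (10, 3), (10, 9)}.
Total count |C(F_11)_aff| = 10.


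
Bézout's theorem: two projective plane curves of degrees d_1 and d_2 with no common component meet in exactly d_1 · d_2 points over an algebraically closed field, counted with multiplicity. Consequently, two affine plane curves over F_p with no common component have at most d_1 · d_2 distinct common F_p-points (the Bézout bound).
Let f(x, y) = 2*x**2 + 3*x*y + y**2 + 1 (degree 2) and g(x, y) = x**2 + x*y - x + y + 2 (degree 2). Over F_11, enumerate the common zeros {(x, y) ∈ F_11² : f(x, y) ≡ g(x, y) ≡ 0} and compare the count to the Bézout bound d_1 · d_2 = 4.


Common zeros: {(7, 0)}; count = 1; Bézout bound = 4.

deg(f) = 2, deg(g) = 2, so Bézout bound = 4.
Scan x ∈ F_11. For each x, list the y ∈ F_11 with f(x, y) ≡ 0 and those with g(x, y) ≡ 0 (mod 11); the common zeros in that column are the intersection.
  x = 0: f ≡ 0 at y ∈ ∅; g ≡ 0 at y ∈ {9}; common: ∅.
  x = 1: f ≡ 0 at y ∈ ∅; g ≡ 0 at y ∈ {10}; common: ∅.
  x = 2: f ≡ 0 at y ∈ {8}; g ≡ 0 at y ∈ {6}; common: ∅.
  x = 3: f ≡ 0 at y ∈ {3, 10}; g ≡ 0 at y ∈ {9}; common: ∅.
  x = 4: f ≡ 0 at y ∈ {0, 10}; g ≡ 0 at y ∈ {6}; common: ∅.
  x = 5: f ≡ 0 at y ∈ ∅; g ≡ 0 at y ∈ {0}; common: ∅.
  x = 6: f ≡ 0 at y ∈ ∅; g ≡ 0 at y ∈ {8}; common: ∅.
  x = 7: f ≡ 0 at y ∈ {0, 1}; g ≡ 0 at y ∈ {0}; common: {0}.
  x = 8: f ≡ 0 at y ∈ {1, 8}; g ≡ 0 at y ∈ {7}; common: ∅.
  x = 9: f ≡ 0 at y ∈ {3}; g ≡ 0 at y ∈ {8}; common: ∅.
  x = 10: f ≡ 0 at y ∈ ∅; g ≡ 0 at y ∈ ∅; common: ∅.
Collecting: common zeros = {(7, 0)}, so the count is 1.
Comparison with the Bézout bound: 1 ≤ 4 = deg(f)·deg(g), as expected for curves with no common component (the affine F_11-count falls short of the bound because intersections may lie at infinity, over extension fields, or carry multiplicity).
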